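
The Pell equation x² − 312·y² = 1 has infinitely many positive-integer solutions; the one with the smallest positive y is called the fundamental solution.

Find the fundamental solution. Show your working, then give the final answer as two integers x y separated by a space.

53 3

d=312: √d = [17; 1,1,1,34] (ℓ=4, even), read p_3/q_3
k=0  a_k=17  p_k/q_k = 17/1
…
k=2  a_k=1  p_k/q_k = 35/2
k=3  a_k=1  p_k/q_k = 53/3
fundamental: x₁=53, y₁=3  (since 2809 − 312·9 = 1)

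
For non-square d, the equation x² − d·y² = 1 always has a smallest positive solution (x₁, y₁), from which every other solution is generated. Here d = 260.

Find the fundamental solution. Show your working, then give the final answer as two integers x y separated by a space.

d=260: √d = [16; 8,32] (ℓ=2, even), read p_1/q_1
k=0  a_k=16  p_k/q_k = 16/1
k=1  a_k=8  p_k/q_k = 129/8
(x₁, y₁) = (129, 8);  129² − 260·8² = 1 ✓

129 8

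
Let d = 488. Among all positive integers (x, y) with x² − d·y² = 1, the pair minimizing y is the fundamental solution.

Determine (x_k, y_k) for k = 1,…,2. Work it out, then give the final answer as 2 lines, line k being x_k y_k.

√488 = [22; 11,44, …], period ℓ=2 (even) → k=1
a_0=22:  p_0=22·1+0=22,  q_0=22·0+1=1
a_1=11:  p_1=11·22+1=243,  q_1=11·1+0=11
→ (243, 11).  Check: 243²=59049, 488·11²=59048, difference 1.
(243+11√488)^2 = 118097 + 5346√488

243 11
118097 5346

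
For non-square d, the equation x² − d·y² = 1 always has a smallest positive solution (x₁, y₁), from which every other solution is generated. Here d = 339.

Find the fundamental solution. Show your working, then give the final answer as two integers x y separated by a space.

d=339: √d = [18; 2,2,2,1,17,1,2,2,2,36] (ℓ=10, even), read p_9/q_9
step 0: (18, 1)  from 18·(1,0) + (0,1)
…
step 2: (92, 5)  from 2·(37,2) + (18,1)
step 3: (221, 12)  from 2·(92,5) + (37,2)
step 4: (313, 17)  from 1·(221,12) + (92,5)
step 5: (5542, 301)  from 17·(313,17) + (221,12)
step 6: (5855, 318)  from 1·(5542,301) + (313,17)
step 7: (17252, 937)  from 2·(5855,318) + (5542,301)
step 8: (40359, 2192)  from 2·(17252,937) + (5855,318)
step 9: (97970, 5321)  from 2·(40359,2192) + (17252,937)
(x₁, y₁) = (97970, 5321);  97970² − 339·5321² = 1 ✓

97970 5321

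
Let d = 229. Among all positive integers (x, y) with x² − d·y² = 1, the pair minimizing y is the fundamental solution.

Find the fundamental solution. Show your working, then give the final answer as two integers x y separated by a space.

√229 → a₀=15, period (7,1,1,7,30); ℓ=5 odd so k=9
step 0: (15, 1)  from 15·(1,0) + (0,1)
…
step 2: (121, 8)  from 1·(106,7) + (15,1)
step 3: (227, 15)  from 1·(121,8) + (106,7)
step 4: (1710, 113)  from 7·(227,15) + (121,8)
…
step 6: (362399, 23948)  from 7·(51527,3405) + (1710,113)
step 7: (413926, 27353)  from 1·(362399,23948) + (51527,3405)
step 8: (776325, 51301)  from 1·(413926,27353) + (362399,23948)
step 9: (5848201, 386460)  from 7·(776325,51301) + (413926,27353)
fundamental: x₁=5848201, y₁=386460  (since 34201454936401 − 229·149351331600 = 1)

5848201 386460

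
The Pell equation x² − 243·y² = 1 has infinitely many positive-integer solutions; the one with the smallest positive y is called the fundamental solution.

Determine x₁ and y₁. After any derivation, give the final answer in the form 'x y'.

70226 4505

[15; 1,1,2,3,15,3,2,1,1,30] for √243; ℓ=10 ⇒ convergent index 9
k=0  a_k=15  p_k/q_k = 15/1
k=1  a_k=1  p_k/q_k = 16/1
…
k=8  a_k=1  p_k/q_k = 41325/2651
k=9  a_k=1  p_k/q_k = 70226/4505
fundamental: x₁=70226, y₁=4505  (since 4931691076 − 243·20295025 = 1)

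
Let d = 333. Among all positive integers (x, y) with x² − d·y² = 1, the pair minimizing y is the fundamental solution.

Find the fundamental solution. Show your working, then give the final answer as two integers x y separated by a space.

√333 → a₀=18, period (4,36); ℓ=2 even so k=1
k=0  a_k=18  p_k/q_k = 18/1
k=1  a_k=4  p_k/q_k = 73/4
(x₁, y₁) = (73, 4);  73² − 333·4² = 1 ✓

73 4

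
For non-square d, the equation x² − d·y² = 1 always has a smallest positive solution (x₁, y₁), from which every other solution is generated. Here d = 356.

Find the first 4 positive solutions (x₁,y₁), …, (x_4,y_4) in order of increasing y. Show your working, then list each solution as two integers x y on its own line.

500001 26500
500002000001 26500053000
500003000004500001 26500106000079500
500004000010000008000001 26500159000265000106000

√356 → a₀=18, period (1,6,1,1,2,…,6,1,36); ℓ=14 even so k=13
k=0  a_k=18  p_k/q_k = 18/1
…
k=7  a_k=8  p_k/q_k = 8717/462
k=8  a_k=1  p_k/q_k = 9717/515
…
k=10  a_k=1  p_k/q_k = 37868/2007
…
k=12  a_k=6  p_k/q_k = 433982/23001
k=13  a_k=1  p_k/q_k = 500001/26500
→ (500001, 26500).  Check: 500001²=250001000001, 356·26500²=250001000000, difference 1.
n=2: (500001,26500)∘(500001,26500) = (500001·500001+356·26500·26500, 500001·26500+26500·500001) = (500002000001,26500053000)
n=3: (500002000001,26500053000)∘(500001,26500) = (500001·500002000001+356·26500·26500053000, 500001·26500053000+26500·500002000001) = (500003000004500001,26500106000079500)
n=4: (500003000004500001,26500106000079500)∘(500001,26500) = (500001·500003000004500001+356·26500·26500106000079500, 500001·26500106000079500+26500·500003000004500001) = (500004000010000008000001,26500159000265000106000)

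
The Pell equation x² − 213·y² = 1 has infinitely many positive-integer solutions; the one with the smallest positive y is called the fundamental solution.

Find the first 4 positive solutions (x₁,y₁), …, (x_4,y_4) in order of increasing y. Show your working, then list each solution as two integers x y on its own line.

d=213: √d = [14; 1,1,2,6,1,8,1,6,2,1,1,28] (ℓ=12, even), read p_11/q_11
i=0: a=14 ⇒ p=14, q=1
i=1: a=1 ⇒ p=15, q=1
i=2: a=1 ⇒ p=29, q=2
i=3: a=2 ⇒ p=73, q=5
i=4: a=6 ⇒ p=467, q=32
i=5: a=1 ⇒ p=540, q=37
i=6: a=8 ⇒ p=4787, q=328
i=7: a=1 ⇒ p=5327, q=365
i=8: a=6 ⇒ p=36749, q=2518
i=9: a=2 ⇒ p=78825, q=5401
i=10: a=1 ⇒ p=115574, q=7919
i=11: a=1 ⇒ p=194399, q=13320
→ (194399, 13320).  Check: 194399²=37790971201, 213·13320²=37790971200, difference 1.
k=2:  x_2 = 194399·194399+213·13320·13320 = 75581942401,  y_2 = 194399·13320+13320·194399 = 5178789360
k=3:  x_3 = 194399·75581942401+213·13320·5178789360 = 29386108041429599,  y_3 = 194399·5178789360+13320·75581942401 = 2013502945575960
k=4:  x_4 = 194399·29386108041429599+213·13320·2013502945575960 = 11425260034216163289601,  y_4 = 194399·2013502945575960+13320·29386108041429599 = 782845918228863306720

194399 13320
75581942401 5178789360
29386108041429599 2013502945575960
11425260034216163289601 782845918228863306720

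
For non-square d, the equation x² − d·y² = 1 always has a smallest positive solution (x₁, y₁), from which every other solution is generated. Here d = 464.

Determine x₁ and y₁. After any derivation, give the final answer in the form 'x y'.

√464 → a₀=21, period (1,1,5,1,1,1,5,1,1,42); ℓ=10 even so k=9
step 0: (21, 1)  from 21·(1,0) + (0,1)
…
step 2: (43, 2)  from 1·(22,1) + (21,1)
…
step 4: (280, 13)  from 1·(237,11) + (43,2)
step 5: (517, 24)  from 1·(280,13) + (237,11)
step 6: (797, 37)  from 1·(517,24) + (280,13)
step 7: (4502, 209)  from 5·(797,37) + (517,24)
step 8: (5299, 246)  from 1·(4502,209) + (797,37)
step 9: (9801, 455)  from 1·(5299,246) + (4502,209)
fundamental: x₁=9801, y₁=455  (since 96059601 − 464·207025 = 1)

9801 455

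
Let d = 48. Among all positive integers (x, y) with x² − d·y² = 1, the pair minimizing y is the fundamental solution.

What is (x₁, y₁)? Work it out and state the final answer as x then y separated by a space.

√48 → a₀=6, period (1,12); ℓ=2 even so k=1
step 0: (6, 1)  from 6·(1,0) + (0,1)
step 1: (7, 1)  from 1·(6,1) + (1,0)
→ (7, 1).  Check: 7²=49, 48·1²=48, difference 1.

7 1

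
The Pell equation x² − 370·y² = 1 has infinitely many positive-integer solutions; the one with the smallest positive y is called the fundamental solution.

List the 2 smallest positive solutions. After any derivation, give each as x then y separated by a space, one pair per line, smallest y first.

[19; 4,4,38] for √370; ℓ=3 ⇒ convergent index 5
k=0  a_k=19  p_k/q_k = 19/1
…
k=4  a_k=4  p_k/q_k = 50339/2617
k=5  a_k=4  p_k/q_k = 213859/11118
fundamental: x₁=213859, y₁=11118  (since 45735671881 − 370·123609924 = 1)
(213859+11118√370)^2 = 91471343761 + 4755368724√370

213859 11118
91471343761 4755368724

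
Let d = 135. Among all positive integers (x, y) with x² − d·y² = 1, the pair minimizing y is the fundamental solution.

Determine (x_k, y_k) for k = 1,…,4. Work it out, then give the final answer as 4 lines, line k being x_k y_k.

d=135: √d = [11; 1,1,1,1,1,1,1,22] (ℓ=8, even), read p_7/q_7
i=0: a=11 ⇒ p=11, q=1
i=1: a=1 ⇒ p=12, q=1
…
i=4: a=1 ⇒ p=58, q=5
i=5: a=1 ⇒ p=93, q=8
i=6: a=1 ⇒ p=151, q=13
i=7: a=1 ⇒ p=244, q=21
→ (244, 21).  Check: 244²=59536, 135·21²=59535, difference 1.
(244+21√135)^2 = 119071 + 10248√135
(244+21√135)^3 = 58106404 + 5001003√135
(244+21√135)^4 = 28355806081 + 2440479216√135

244 21
119071 10248
58106404 5001003
28355806081 2440479216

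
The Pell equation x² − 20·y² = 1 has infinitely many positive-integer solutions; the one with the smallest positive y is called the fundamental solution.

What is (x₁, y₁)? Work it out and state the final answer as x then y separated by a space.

√20 = [4; 2,8, …], period ℓ=2 (even) → k=1
i=0: a=4 ⇒ p=4, q=1
i=1: a=2 ⇒ p=9, q=2
(x₁, y₁) = (9, 2);  9² − 20·2² = 1 ✓

9 2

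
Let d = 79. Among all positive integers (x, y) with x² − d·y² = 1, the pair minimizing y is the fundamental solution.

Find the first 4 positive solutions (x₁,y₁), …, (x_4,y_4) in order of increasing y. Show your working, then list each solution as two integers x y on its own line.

[8; 1,7,1,16] for √79; ℓ=4 ⇒ convergent index 3
k=0  a_k=8  p_k/q_k = 8/1
k=1  a_k=1  p_k/q_k = 9/1
k=2  a_k=7  p_k/q_k = 71/8
k=3  a_k=1  p_k/q_k = 80/9
(x₁, y₁) = (80, 9);  80² − 79·9² = 1 ✓
n=2: (80,9)∘(80,9) = (80·80+79·9·9, 80·9+9·80) = (12799,1440)
n=3: (12799,1440)∘(80,9) = (80·12799+79·9·1440, 80·1440+9·12799) = (2047760,230391)
n=4: (2047760,230391)∘(80,9) = (80·2047760+79·9·230391, 80·230391+9·2047760) = (327628801,36861120)

80 9
12799 1440
2047760 230391
327628801 36861120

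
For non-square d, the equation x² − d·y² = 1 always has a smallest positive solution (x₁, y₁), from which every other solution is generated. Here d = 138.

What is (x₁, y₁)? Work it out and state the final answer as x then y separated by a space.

d=138: √d = [11; 1,2,1,22] (ℓ=4, even), read p_3/q_3
step 0: (11, 1)  from 11·(1,0) + (0,1)
…
step 2: (35, 3)  from 2·(12,1) + (11,1)
step 3: (47, 4)  from 1·(35,3) + (12,1)
→ (47, 4).  Check: 47²=2209, 138·4²=2208, difference 1.

47 4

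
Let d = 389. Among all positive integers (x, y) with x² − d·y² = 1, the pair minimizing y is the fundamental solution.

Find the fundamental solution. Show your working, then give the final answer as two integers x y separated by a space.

3287049 166660

√389 = [19; 1,2,1,1,1,1,2,1,38, …], period ℓ=9 (odd) → k=17
a_0=19:  p_0=19·1+0=19,  q_0=19·0+1=1
a_1=1:  p_1=1·19+1=20,  q_1=1·1+0=1
…
a_4=1:  p_4=1·79+59=138,  q_4=1·4+3=7
a_5=1:  p_5=1·138+79=217,  q_5=1·7+4=11
a_6=1:  p_6=1·217+138=355,  q_6=1·11+7=18
…
a_8=1:  p_8=1·927+355=1282,  q_8=1·47+18=65
…
a_10=1:  p_10=1·49643+1282=50925,  q_10=1·2517+65=2582
…
a_14=1:  p_14=1·353911+202418=556329,  q_14=1·17944+10263=28207
…
a_16=2:  p_16=2·910240+556329=2376809,  q_16=2·46151+28207=120509
a_17=1:  p_17=1·2376809+910240=3287049,  q_17=1·120509+46151=166660
→ (3287049, 166660).  Check: 3287049²=10804691128401, 389·166660²=10804691128400, difference 1.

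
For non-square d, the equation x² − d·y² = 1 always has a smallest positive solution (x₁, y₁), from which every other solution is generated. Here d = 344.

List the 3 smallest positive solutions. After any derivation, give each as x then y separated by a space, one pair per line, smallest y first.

√344 = [18; 1,1,4,1,3,1,4,1,1,36, …], period ℓ=10 (even) → k=9
a_0=18:  p_0=18·1+0=18,  q_0=18·0+1=1
a_1=1:  p_1=1·18+1=19,  q_1=1·1+0=1
…
a_3=4:  p_3=4·37+19=167,  q_3=4·2+1=9
a_4=1:  p_4=1·167+37=204,  q_4=1·9+2=11
a_5=3:  p_5=3·204+167=779,  q_5=3·11+9=42
a_6=1:  p_6=1·779+204=983,  q_6=1·42+11=53
a_7=4:  p_7=4·983+779=4711,  q_7=4·53+42=254
a_8=1:  p_8=1·4711+983=5694,  q_8=1·254+53=307
a_9=1:  p_9=1·5694+4711=10405,  q_9=1·307+254=561
fundamental: x₁=10405, y₁=561  (since 108264025 − 344·314721 = 1)
(x_2, y_2) = (10405·10405 + 344·561·561, 10405·561 + 561·10405) = (216528049, 11674410)
(x_3, y_3) = (10405·216528049 + 344·561·11674410, 10405·11674410 + 561·216528049) = (4505948689285, 242944471539)

10405 561
216528049 11674410
4505948689285 242944471539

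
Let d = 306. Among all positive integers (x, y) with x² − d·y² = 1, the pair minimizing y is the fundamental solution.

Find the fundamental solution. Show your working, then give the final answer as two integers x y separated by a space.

35 2

[17; 2,34] for √306; ℓ=2 ⇒ convergent index 1
i=0: a=17 ⇒ p=17, q=1
i=1: a=2 ⇒ p=35, q=2
→ (35, 2).  Check: 35²=1225, 306·2²=1224, difference 1.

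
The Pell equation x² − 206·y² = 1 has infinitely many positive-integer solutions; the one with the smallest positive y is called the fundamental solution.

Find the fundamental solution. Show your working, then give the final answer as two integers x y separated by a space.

√206 = [14; 2,1,5,14,5,1,2,28, …], period ℓ=8 (even) → k=7
step 0: (14, 1)  from 14·(1,0) + (0,1)
…
step 5: (17539, 1222)  from 5·(3459,241) + (244,17)
step 6: (20998, 1463)  from 1·(17539,1222) + (3459,241)
step 7: (59535, 4148)  from 2·(20998,1463) + (17539,1222)
(x₁, y₁) = (59535, 4148);  59535² − 206·4148² = 1 ✓

59535 4148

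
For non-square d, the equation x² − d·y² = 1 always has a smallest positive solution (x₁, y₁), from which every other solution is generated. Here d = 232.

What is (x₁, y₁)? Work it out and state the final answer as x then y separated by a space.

19603 1287

√232 = [15; 4,3,7,3,4,30, …], period ℓ=6 (even) → k=5
i=0: a=15 ⇒ p=15, q=1
…
i=4: a=3 ⇒ p=4539, q=298
i=5: a=4 ⇒ p=19603, q=1287
fundamental: x₁=19603, y₁=1287  (since 384277609 − 232·1656369 = 1)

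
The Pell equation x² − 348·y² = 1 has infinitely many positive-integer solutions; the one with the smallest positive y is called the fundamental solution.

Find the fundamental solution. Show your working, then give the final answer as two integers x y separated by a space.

1567 84

√348 = [18; 1,1,1,8,1,1,1,36, …], period ℓ=8 (even) → k=7
step 0: (18, 1)  from 18·(1,0) + (0,1)
step 1: (19, 1)  from 1·(18,1) + (1,0)
step 2: (37, 2)  from 1·(19,1) + (18,1)
step 3: (56, 3)  from 1·(37,2) + (19,1)
…
step 5: (541, 29)  from 1·(485,26) + (56,3)
step 6: (1026, 55)  from 1·(541,29) + (485,26)
step 7: (1567, 84)  from 1·(1026,55) + (541,29)
→ (1567, 84).  Check: 1567²=2455489, 348·84²=2455488, difference 1.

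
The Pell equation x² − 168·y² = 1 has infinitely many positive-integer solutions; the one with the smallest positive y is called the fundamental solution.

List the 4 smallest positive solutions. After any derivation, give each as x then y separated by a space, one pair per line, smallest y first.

d=168: √d = [12; 1,24] (ℓ=2, even), read p_1/q_1
step 0: (12, 1)  from 12·(1,0) + (0,1)
step 1: (13, 1)  from 1·(12,1) + (1,0)
fundamental: x₁=13, y₁=1  (since 169 − 168·1 = 1)
(x_2, y_2) = (13·13 + 168·1·1, 13·1 + 1·13) = (337, 26)
(x_3, y_3) = (13·337 + 168·1·26, 13·26 + 1·337) = (8749, 675)
(x_4, y_4) = (13·8749 + 168·1·675, 13·675 + 1·8749) = (227137, 17524)

13 1
337 26
8749 675
227137 17524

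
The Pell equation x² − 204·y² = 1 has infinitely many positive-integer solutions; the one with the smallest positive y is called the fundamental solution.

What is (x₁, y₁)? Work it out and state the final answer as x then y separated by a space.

4999 350

[14; 3,1,1,6,1,1,3,28] for √204; ℓ=8 ⇒ convergent index 7
i=0: a=14 ⇒ p=14, q=1
i=1: a=3 ⇒ p=43, q=3
i=2: a=1 ⇒ p=57, q=4
…
i=6: a=1 ⇒ p=1414, q=99
i=7: a=3 ⇒ p=4999, q=350
(x₁, y₁) = (4999, 350);  4999² − 204·350² = 1 ✓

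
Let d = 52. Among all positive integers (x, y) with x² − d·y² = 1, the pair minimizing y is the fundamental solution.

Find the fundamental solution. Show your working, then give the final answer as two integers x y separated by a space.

√52 → a₀=7, period (4,1,2,1,4,14); ℓ=6 even so k=5
k=0  a_k=7  p_k/q_k = 7/1
…
k=2  a_k=1  p_k/q_k = 36/5
k=3  a_k=2  p_k/q_k = 101/14
k=4  a_k=1  p_k/q_k = 137/19
k=5  a_k=4  p_k/q_k = 649/90
(x₁, y₁) = (649, 90);  649² − 52·90² = 1 ✓

649 90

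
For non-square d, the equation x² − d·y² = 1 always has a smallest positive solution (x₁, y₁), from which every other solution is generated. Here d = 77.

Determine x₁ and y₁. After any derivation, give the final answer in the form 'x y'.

[8; 1,3,2,3,1,16] for √77; ℓ=6 ⇒ convergent index 5
i=0: a=8 ⇒ p=8, q=1
…
i=2: a=3 ⇒ p=35, q=4
i=3: a=2 ⇒ p=79, q=9
i=4: a=3 ⇒ p=272, q=31
i=5: a=1 ⇒ p=351, q=40
fundamental: x₁=351, y₁=40  (since 123201 − 77·1600 = 1)

351 40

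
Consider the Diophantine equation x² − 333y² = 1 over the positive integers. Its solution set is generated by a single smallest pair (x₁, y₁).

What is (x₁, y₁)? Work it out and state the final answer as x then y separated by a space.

73 4

d=333: √d = [18; 4,36] (ℓ=2, even), read p_1/q_1
step 0: (18, 1)  from 18·(1,0) + (0,1)
step 1: (73, 4)  from 4·(18,1) + (1,0)
→ (73, 4).  Check: 73²=5329, 333·4²=5328, difference 1.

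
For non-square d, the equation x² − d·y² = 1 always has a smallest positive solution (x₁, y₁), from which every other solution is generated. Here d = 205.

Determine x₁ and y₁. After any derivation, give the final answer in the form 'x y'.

√205 → a₀=14, period (3,6,1,4,1,6,3,28); ℓ=8 even so k=7
i=0: a=14 ⇒ p=14, q=1
…
i=6: a=6 ⇒ p=12614, q=881
i=7: a=3 ⇒ p=39689, q=2772
fundamental: x₁=39689, y₁=2772  (since 1575216721 − 205·7683984 = 1)

39689 2772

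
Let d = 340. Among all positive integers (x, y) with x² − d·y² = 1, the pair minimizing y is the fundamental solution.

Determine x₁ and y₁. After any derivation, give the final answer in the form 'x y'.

√340 → a₀=18, period (2,3,1,1,1,…,3,2,36); ℓ=14 even so k=13
k=0  a_k=18  p_k/q_k = 18/1
…
k=6  a_k=1  p_k/q_k = 756/41
…
k=8  a_k=1  p_k/q_k = 7265/394
…
k=12  a_k=3  p_k/q_k = 125478/6805
k=13  a_k=2  p_k/q_k = 285769/15498
(x₁, y₁) = (285769, 15498);  285769² − 340·15498² = 1 ✓

285769 15498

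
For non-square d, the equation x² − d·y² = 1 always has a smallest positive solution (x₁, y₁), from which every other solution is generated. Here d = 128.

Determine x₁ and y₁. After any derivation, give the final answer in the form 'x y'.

577 51

d=128: √d = [11; 3,5,3,22] (ℓ=4, even), read p_3/q_3
step 0: (11, 1)  from 11·(1,0) + (0,1)
…
step 2: (181, 16)  from 5·(34,3) + (11,1)
step 3: (577, 51)  from 3·(181,16) + (34,3)
(x₁, y₁) = (577, 51);  577² − 128·51² = 1 ✓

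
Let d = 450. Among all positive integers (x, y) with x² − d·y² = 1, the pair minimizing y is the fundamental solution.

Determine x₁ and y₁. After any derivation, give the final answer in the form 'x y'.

[21; 4,1,2,4,2,1,4,42] for √450; ℓ=8 ⇒ convergent index 7
i=0: a=21 ⇒ p=21, q=1
i=1: a=4 ⇒ p=85, q=4
i=2: a=1 ⇒ p=106, q=5
i=3: a=2 ⇒ p=297, q=14
i=4: a=4 ⇒ p=1294, q=61
i=5: a=2 ⇒ p=2885, q=136
i=6: a=1 ⇒ p=4179, q=197
i=7: a=4 ⇒ p=19601, q=924
(x₁, y₁) = (19601, 924);  19601² − 450·924² = 1 ✓

19601 924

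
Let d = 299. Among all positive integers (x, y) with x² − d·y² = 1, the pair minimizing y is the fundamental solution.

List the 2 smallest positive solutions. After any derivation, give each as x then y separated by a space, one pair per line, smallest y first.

415 24
344449 19920

d=299: √d = [17; 3,2,3,34] (ℓ=4, even), read p_3/q_3
i=0: a=17 ⇒ p=17, q=1
…
i=2: a=2 ⇒ p=121, q=7
i=3: a=3 ⇒ p=415, q=24
→ (415, 24).  Check: 415²=172225, 299·24²=172224, difference 1.
k=2:  x_2 = 415·415+299·24·24 = 344449,  y_2 = 415·24+24·415 = 19920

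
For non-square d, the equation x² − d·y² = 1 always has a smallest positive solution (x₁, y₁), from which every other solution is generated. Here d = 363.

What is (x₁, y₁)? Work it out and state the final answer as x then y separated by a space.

√363 → a₀=19, period (19,38); ℓ=2 even so k=1
i=0: a=19 ⇒ p=19, q=1
i=1: a=19 ⇒ p=362, q=19
→ (362, 19).  Check: 362²=131044, 363·19²=131043, difference 1.

362 19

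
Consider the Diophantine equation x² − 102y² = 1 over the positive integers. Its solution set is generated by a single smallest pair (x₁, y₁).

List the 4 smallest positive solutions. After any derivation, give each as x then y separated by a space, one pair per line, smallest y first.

101 10
20401 2020
4120901 408030
832401601 82420040

d=102: √d = [10; 10,20] (ℓ=2, even), read p_1/q_1
k=0  a_k=10  p_k/q_k = 10/1
k=1  a_k=10  p_k/q_k = 101/10
→ (101, 10).  Check: 101²=10201, 102·10²=10200, difference 1.
k=2:  x_2 = 101·101+102·10·10 = 20401,  y_2 = 101·10+10·101 = 2020
k=3:  x_3 = 101·20401+102·10·2020 = 4120901,  y_3 = 101·2020+10·20401 = 408030
k=4:  x_4 = 101·4120901+102·10·408030 = 832401601,  y_4 = 101·408030+10·4120901 = 82420040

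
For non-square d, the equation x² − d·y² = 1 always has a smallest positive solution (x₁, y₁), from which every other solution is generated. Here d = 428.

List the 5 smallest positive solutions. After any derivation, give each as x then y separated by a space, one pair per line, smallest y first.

√428 → a₀=20, period (1,2,4,1,5,10,5,1,4,2,1,40); ℓ=12 even so k=11
a_0=20:  p_0=20·1+0=20,  q_0=20·0+1=1
a_1=1:  p_1=1·20+1=21,  q_1=1·1+0=1
a_2=2:  p_2=2·21+20=62,  q_2=2·1+1=3
a_3=4:  p_3=4·62+21=269,  q_3=4·3+1=13
a_4=1:  p_4=1·269+62=331,  q_4=1·13+3=16
a_5=5:  p_5=5·331+269=1924,  q_5=5·16+13=93
…
a_7=5:  p_7=5·19571+1924=99779,  q_7=5·946+93=4823
…
a_10=2:  p_10=2·577179+119350=1273708,  q_10=2·27899+5769=61567
a_11=1:  p_11=1·1273708+577179=1850887,  q_11=1·61567+27899=89466
→ (1850887, 89466).  Check: 1850887²=3425782686769, 428·89466²=3425782686768, difference 1.
(1850887+89466√428)^2 = 6851565373537 + 331182912684√428
(1850887+89466√428)^3 = 25362946559057703751 + 1225964295417811950√428
(1850887+89466√428)^4 = 93887896135702420679780737 + 4538242753705644230486616√428
(1850887+89466√428)^5 = 347551772829818329662915600223687 + 16799549031354731501369944644834√428

1850887 89466
6851565373537 331182912684
25362946559057703751 1225964295417811950
93887896135702420679780737 4538242753705644230486616
347551772829818329662915600223687 16799549031354731501369944644834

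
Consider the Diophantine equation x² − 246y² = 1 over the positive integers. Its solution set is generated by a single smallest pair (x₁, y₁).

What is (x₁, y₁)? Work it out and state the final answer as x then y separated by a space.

88805 5662

[15; 1,2,5,1,14,1,5,2,1,30] for √246; ℓ=10 ⇒ convergent index 9
i=0: a=15 ⇒ p=15, q=1
…
i=6: a=1 ⇒ p=4721, q=301
…
i=8: a=2 ⇒ p=60777, q=3875
i=9: a=1 ⇒ p=88805, q=5662
→ (88805, 5662).  Check: 88805²=7886328025, 246·5662²=7886328024, difference 1.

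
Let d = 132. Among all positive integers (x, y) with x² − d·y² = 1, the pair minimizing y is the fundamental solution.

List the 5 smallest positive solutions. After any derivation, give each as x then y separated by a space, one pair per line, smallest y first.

23 2
1057 92
48599 4230
2234497 194488
102738263 8942218

√132 = [11; 2,22, …], period ℓ=2 (even) → k=1
a_0=11:  p_0=11·1+0=11,  q_0=11·0+1=1
a_1=2:  p_1=2·11+1=23,  q_1=2·1+0=2
→ (23, 2).  Check: 23²=529, 132·2²=528, difference 1.
(x_2, y_2) = (23·23 + 132·2·2, 23·2 + 2·23) = (1057, 92)
(x_3, y_3) = (23·1057 + 132·2·92, 23·92 + 2·1057) = (48599, 4230)
(x_4, y_4) = (23·48599 + 132·2·4230, 23·4230 + 2·48599) = (2234497, 194488)
(x_5, y_5) = (23·2234497 + 132·2·194488, 23·194488 + 2·2234497) = (102738263, 8942218)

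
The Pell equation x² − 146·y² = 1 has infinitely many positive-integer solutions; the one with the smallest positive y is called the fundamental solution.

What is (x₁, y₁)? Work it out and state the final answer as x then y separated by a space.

145 12

[12; 12,24] for √146; ℓ=2 ⇒ convergent index 1
i=0: a=12 ⇒ p=12, q=1
i=1: a=12 ⇒ p=145, q=12
(x₁, y₁) = (145, 12);  145² − 146·12² = 1 ✓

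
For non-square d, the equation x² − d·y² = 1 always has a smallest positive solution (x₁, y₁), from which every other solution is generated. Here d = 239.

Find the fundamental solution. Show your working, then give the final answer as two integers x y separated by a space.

6195120 400729

d=239: √d = [15; 2,5,1,2,4,15,4,2,1,5,2,30] (ℓ=12, even), read p_11/q_11
k=0  a_k=15  p_k/q_k = 15/1
…
k=8  a_k=2  p_k/q_k = 346141/22390
…
k=10  a_k=5  p_k/q_k = 2847431/184185
k=11  a_k=2  p_k/q_k = 6195120/400729
(x₁, y₁) = (6195120, 400729);  6195120² − 239·400729² = 1 ✓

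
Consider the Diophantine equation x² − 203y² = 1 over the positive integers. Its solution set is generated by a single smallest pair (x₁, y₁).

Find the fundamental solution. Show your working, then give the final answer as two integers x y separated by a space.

d=203: √d = [14; 4,28] (ℓ=2, even), read p_1/q_1
i=0: a=14 ⇒ p=14, q=1
i=1: a=4 ⇒ p=57, q=4
(x₁, y₁) = (57, 4);  57² − 203·4² = 1 ✓

57 4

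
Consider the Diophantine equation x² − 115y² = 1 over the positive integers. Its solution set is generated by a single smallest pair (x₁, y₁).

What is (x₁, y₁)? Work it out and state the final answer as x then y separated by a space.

1126 105

[10; 1,2,1,1,1,1,1,2,1,20] for √115; ℓ=10 ⇒ convergent index 9
a_0=10:  p_0=10·1+0=10,  q_0=10·0+1=1
a_1=1:  p_1=1·10+1=11,  q_1=1·1+0=1
a_2=2:  p_2=2·11+10=32,  q_2=2·1+1=3
…
a_5=1:  p_5=1·75+43=118,  q_5=1·7+4=11
…
a_8=2:  p_8=2·311+193=815,  q_8=2·29+18=76
a_9=1:  p_9=1·815+311=1126,  q_9=1·76+29=105
→ (1126, 105).  Check: 1126²=1267876, 115·105²=1267875, difference 1.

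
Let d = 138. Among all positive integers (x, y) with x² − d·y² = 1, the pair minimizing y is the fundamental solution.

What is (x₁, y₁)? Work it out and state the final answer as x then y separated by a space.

d=138: √d = [11; 1,2,1,22] (ℓ=4, even), read p_3/q_3
k=0  a_k=11  p_k/q_k = 11/1
k=1  a_k=1  p_k/q_k = 12/1
k=2  a_k=2  p_k/q_k = 35/3
k=3  a_k=1  p_k/q_k = 47/4
→ (47, 4).  Check: 47²=2209, 138·4²=2208, difference 1.

47 4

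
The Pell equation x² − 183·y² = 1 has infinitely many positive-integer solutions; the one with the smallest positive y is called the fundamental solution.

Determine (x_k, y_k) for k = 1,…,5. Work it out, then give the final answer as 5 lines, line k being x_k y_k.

√183 → a₀=13, period (1,1,8,1,1,26); ℓ=6 even so k=5
step 0: (13, 1)  from 13·(1,0) + (0,1)
…
step 2: (27, 2)  from 1·(14,1) + (13,1)
…
step 4: (257, 19)  from 1·(230,17) + (27,2)
step 5: (487, 36)  from 1·(257,19) + (230,17)
→ (487, 36).  Check: 487²=237169, 183·36²=237168, difference 1.
k=2:  x_2 = 487·487+183·36·36 = 474337,  y_2 = 487·36+36·487 = 35064
k=3:  x_3 = 487·474337+183·36·35064 = 462003751,  y_3 = 487·35064+36·474337 = 34152300
k=4:  x_4 = 487·462003751+183·36·34152300 = 449991179137,  y_4 = 487·34152300+36·462003751 = 33264305136
k=5:  x_5 = 487·449991179137+183·36·33264305136 = 438290946475687,  y_5 = 487·33264305136+36·449991179137 = 32399399050164

487 36
474337 35064
462003751 34152300
449991179137 33264305136
438290946475687 32399399050164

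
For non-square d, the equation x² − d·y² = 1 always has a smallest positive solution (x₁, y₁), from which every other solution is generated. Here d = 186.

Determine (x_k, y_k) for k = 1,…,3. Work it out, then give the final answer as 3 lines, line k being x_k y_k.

d=186: √d = [13; 1,1,1,3,4,3,1,1,1,26] (ℓ=10, even), read p_9/q_9
i=0: a=13 ⇒ p=13, q=1
i=1: a=1 ⇒ p=14, q=1
…
i=3: a=1 ⇒ p=41, q=3
i=4: a=3 ⇒ p=150, q=11
…
i=6: a=3 ⇒ p=2073, q=152
…
i=8: a=1 ⇒ p=4787, q=351
i=9: a=1 ⇒ p=7501, q=550
(x₁, y₁) = (7501, 550);  7501² − 186·550² = 1 ✓
(7501+550√186)^2 = 112530001 + 8251100√186
(7501+550√186)^3 = 1688175067501 + 123783001650√186

7501 550
112530001 8251100
1688175067501 123783001650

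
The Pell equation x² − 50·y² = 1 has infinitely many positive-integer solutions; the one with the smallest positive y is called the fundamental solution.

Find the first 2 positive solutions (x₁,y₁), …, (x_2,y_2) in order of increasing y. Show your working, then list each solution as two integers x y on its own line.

99 14
19601 2772

d=50: √d = [7; 14] (ℓ=1, odd), read p_1/q_1
i=0: a=7 ⇒ p=7, q=1
i=1: a=14 ⇒ p=99, q=14
fundamental: x₁=99, y₁=14  (since 9801 − 50·196 = 1)
(99+14√50)^2 = 19601 + 2772√50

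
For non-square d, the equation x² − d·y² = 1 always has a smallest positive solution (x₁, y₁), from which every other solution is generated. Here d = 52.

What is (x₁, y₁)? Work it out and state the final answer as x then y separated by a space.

649 90

√52 = [7; 4,1,2,1,4,14, …], period ℓ=6 (even) → k=5
step 0: (7, 1)  from 7·(1,0) + (0,1)
…
step 2: (36, 5)  from 1·(29,4) + (7,1)
…
step 4: (137, 19)  from 1·(101,14) + (36,5)
step 5: (649, 90)  from 4·(137,19) + (101,14)
→ (649, 90).  Check: 649²=421201, 52·90²=421200, difference 1.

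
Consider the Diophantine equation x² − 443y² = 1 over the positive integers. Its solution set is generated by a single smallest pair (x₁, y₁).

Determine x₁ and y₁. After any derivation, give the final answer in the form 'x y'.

√443 = [21; 21,42, …], period ℓ=2 (even) → k=1
a_0=21:  p_0=21·1+0=21,  q_0=21·0+1=1
a_1=21:  p_1=21·21+1=442,  q_1=21·1+0=21
fundamental: x₁=442, y₁=21  (since 195364 − 443·441 = 1)

442 21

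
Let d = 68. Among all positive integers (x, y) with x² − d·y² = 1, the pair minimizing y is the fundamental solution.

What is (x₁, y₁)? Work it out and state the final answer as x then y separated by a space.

33 4

[8; 4,16] for √68; ℓ=2 ⇒ convergent index 1
k=0  a_k=8  p_k/q_k = 8/1
k=1  a_k=4  p_k/q_k = 33/4
→ (33, 4).  Check: 33²=1089, 68·4²=1088, difference 1.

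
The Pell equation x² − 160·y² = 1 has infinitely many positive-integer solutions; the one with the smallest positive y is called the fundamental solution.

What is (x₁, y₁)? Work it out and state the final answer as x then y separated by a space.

721 57

√160 = [12; 1,1,1,5,1,1,1,24, …], period ℓ=8 (even) → k=7
a_0=12:  p_0=12·1+0=12,  q_0=12·0+1=1
…
a_3=1:  p_3=1·25+13=38,  q_3=1·2+1=3
a_4=5:  p_4=5·38+25=215,  q_4=5·3+2=17
…
a_6=1:  p_6=1·253+215=468,  q_6=1·20+17=37
a_7=1:  p_7=1·468+253=721,  q_7=1·37+20=57
fundamental: x₁=721, y₁=57  (since 519841 − 160·3249 = 1)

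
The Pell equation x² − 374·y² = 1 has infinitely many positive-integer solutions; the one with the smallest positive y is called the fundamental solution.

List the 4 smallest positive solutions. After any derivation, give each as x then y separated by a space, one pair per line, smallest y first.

√374 → a₀=19, period (2,1,18,1,2,38); ℓ=6 even so k=5
step 0: (19, 1)  from 19·(1,0) + (0,1)
…
step 2: (58, 3)  from 1·(39,2) + (19,1)
…
step 4: (1141, 59)  from 1·(1083,56) + (58,3)
step 5: (3365, 174)  from 2·(1141,59) + (1083,56)
fundamental: x₁=3365, y₁=174  (since 11323225 − 374·30276 = 1)
k=2:  x_2 = 3365·3365+374·174·174 = 22646449,  y_2 = 3365·174+174·3365 = 1171020
k=3:  x_3 = 3365·22646449+374·174·1171020 = 152410598405,  y_3 = 3365·1171020+174·22646449 = 7880964426
k=4:  x_4 = 3365·152410598405+374·174·7880964426 = 1025723304619201,  y_4 = 3365·7880964426+174·152410598405 = 53038889415960

3365 174
22646449 1171020
152410598405 7880964426
1025723304619201 53038889415960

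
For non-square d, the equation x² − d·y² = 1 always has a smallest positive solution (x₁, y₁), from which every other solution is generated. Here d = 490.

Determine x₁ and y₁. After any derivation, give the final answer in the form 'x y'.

1039681 46968

[22; 7,2,1,4,4,4,1,2,7,44] for √490; ℓ=10 ⇒ convergent index 9
a_0=22:  p_0=22·1+0=22,  q_0=22·0+1=1
…
a_2=2:  p_2=2·155+22=332,  q_2=2·7+1=15
…
a_5=4:  p_5=4·2280+487=9607,  q_5=4·103+22=434
a_6=4:  p_6=4·9607+2280=40708,  q_6=4·434+103=1839
a_7=1:  p_7=1·40708+9607=50315,  q_7=1·1839+434=2273
a_8=2:  p_8=2·50315+40708=141338,  q_8=2·2273+1839=6385
a_9=7:  p_9=7·141338+50315=1039681,  q_9=7·6385+2273=46968
→ (1039681, 46968).  Check: 1039681²=1080936581761, 490·46968²=1080936581760, difference 1.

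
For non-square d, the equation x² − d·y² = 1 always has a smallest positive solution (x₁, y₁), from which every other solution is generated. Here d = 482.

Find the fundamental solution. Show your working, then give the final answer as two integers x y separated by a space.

483 22

d=482: √d = [21; 1,20,1,42] (ℓ=4, even), read p_3/q_3
i=0: a=21 ⇒ p=21, q=1
i=1: a=1 ⇒ p=22, q=1
i=2: a=20 ⇒ p=461, q=21
i=3: a=1 ⇒ p=483, q=22
→ (483, 22).  Check: 483²=233289, 482·22²=233288, difference 1.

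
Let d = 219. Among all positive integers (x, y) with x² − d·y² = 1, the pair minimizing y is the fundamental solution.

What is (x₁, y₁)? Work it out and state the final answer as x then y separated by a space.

√219 → a₀=14, period (1,3,1,28); ℓ=4 even so k=3
i=0: a=14 ⇒ p=14, q=1
i=1: a=1 ⇒ p=15, q=1
i=2: a=3 ⇒ p=59, q=4
i=3: a=1 ⇒ p=74, q=5
(x₁, y₁) = (74, 5);  74² − 219·5² = 1 ✓

74 5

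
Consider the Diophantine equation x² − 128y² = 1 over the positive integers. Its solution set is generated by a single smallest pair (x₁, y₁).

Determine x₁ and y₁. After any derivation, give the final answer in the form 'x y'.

577 51

d=128: √d = [11; 3,5,3,22] (ℓ=4, even), read p_3/q_3
step 0: (11, 1)  from 11·(1,0) + (0,1)
step 1: (34, 3)  from 3·(11,1) + (1,0)
step 2: (181, 16)  from 5·(34,3) + (11,1)
step 3: (577, 51)  from 3·(181,16) + (34,3)
fundamental: x₁=577, y₁=51  (since 332929 − 128·2601 = 1)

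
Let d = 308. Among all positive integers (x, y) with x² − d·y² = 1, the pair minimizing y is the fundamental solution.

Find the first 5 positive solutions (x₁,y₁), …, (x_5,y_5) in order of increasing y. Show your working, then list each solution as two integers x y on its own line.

d=308: √d = [17; 1,1,4,1,1,34] (ℓ=6, even), read p_5/q_5
i=0: a=17 ⇒ p=17, q=1
…
i=3: a=4 ⇒ p=158, q=9
i=4: a=1 ⇒ p=193, q=11
i=5: a=1 ⇒ p=351, q=20
(x₁, y₁) = (351, 20);  351² − 308·20² = 1 ✓
(x_2, y_2) = (351·351 + 308·20·20, 351·20 + 20·351) = (246401, 14040)
(x_3, y_3) = (351·246401 + 308·20·14040, 351·14040 + 20·246401) = (172973151, 9856060)
(x_4, y_4) = (351·172973151 + 308·20·9856060, 351·9856060 + 20·172973151) = (121426905601, 6918940080)
(x_5, y_5) = (351·121426905601 + 308·20·6918940080, 351·6918940080 + 20·121426905601) = (85241514758751, 4857086080100)

351 20
246401 14040
172973151 9856060
121426905601 6918940080
85241514758751 4857086080100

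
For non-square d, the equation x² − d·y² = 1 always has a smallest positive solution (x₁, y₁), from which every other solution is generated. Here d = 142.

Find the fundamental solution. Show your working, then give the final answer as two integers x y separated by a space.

143 12

[11; 1,10,1,22] for √142; ℓ=4 ⇒ convergent index 3
step 0: (11, 1)  from 11·(1,0) + (0,1)
…
step 2: (131, 11)  from 10·(12,1) + (11,1)
step 3: (143, 12)  from 1·(131,11) + (12,1)
(x₁, y₁) = (143, 12);  143² − 142·12² = 1 ✓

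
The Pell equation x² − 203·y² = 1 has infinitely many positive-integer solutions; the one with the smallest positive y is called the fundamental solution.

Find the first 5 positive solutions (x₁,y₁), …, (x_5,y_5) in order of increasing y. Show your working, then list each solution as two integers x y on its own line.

57 4
6497 456
740601 51980
84422017 5925264
9623369337 675428116

d=203: √d = [14; 4,28] (ℓ=2, even), read p_1/q_1
i=0: a=14 ⇒ p=14, q=1
i=1: a=4 ⇒ p=57, q=4
fundamental: x₁=57, y₁=4  (since 3249 − 203·16 = 1)
n=2: (57,4)∘(57,4) = (57·57+203·4·4, 57·4+4·57) = (6497,456)
n=3: (6497,456)∘(57,4) = (57·6497+203·4·456, 57·456+4·6497) = (740601,51980)
n=4: (740601,51980)∘(57,4) = (57·740601+203·4·51980, 57·51980+4·740601) = (84422017,5925264)
n=5: (84422017,5925264)∘(57,4) = (57·84422017+203·4·5925264, 57·5925264+4·84422017) = (9623369337,675428116)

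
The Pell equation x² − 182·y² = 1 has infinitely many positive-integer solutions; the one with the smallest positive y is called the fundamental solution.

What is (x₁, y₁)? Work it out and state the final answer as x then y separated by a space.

27 2

d=182: √d = [13; 2,26] (ℓ=2, even), read p_1/q_1
i=0: a=13 ⇒ p=13, q=1
i=1: a=2 ⇒ p=27, q=2
fundamental: x₁=27, y₁=2  (since 729 − 182·4 = 1)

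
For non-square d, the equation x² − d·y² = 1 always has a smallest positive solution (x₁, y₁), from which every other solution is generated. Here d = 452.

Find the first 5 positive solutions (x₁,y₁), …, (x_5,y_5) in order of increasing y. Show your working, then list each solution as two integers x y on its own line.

√452 → a₀=21, period (3,1,5,3,10,3,5,1,3,42); ℓ=10 even so k=9
k=0  a_k=21  p_k/q_k = 21/1
k=1  a_k=3  p_k/q_k = 64/3
k=2  a_k=1  p_k/q_k = 85/4
k=3  a_k=5  p_k/q_k = 489/23
k=4  a_k=3  p_k/q_k = 1552/73
…
k=7  a_k=5  p_k/q_k = 263904/12413
k=8  a_k=1  p_k/q_k = 313483/14745
k=9  a_k=3  p_k/q_k = 1204353/56648
→ (1204353, 56648).  Check: 1204353²=1450466148609, 452·56648²=1450466148608, difference 1.
(1204353+56648√452)^2 = 2900932297217 + 136448377488√452
(1204353+56648√452)^3 = 6987493029899166849 + 328664025545553880√452
(1204353+56648√452)^4 = 16830816386073401651890177 + 791655010315592455701792√452
(1204353+56648√452)^5 = 40540488414026331506287881514113 + 1906864173276900777578095047272√452

1204353 56648
2900932297217 136448377488
6987493029899166849 328664025545553880
16830816386073401651890177 791655010315592455701792
40540488414026331506287881514113 1906864173276900777578095047272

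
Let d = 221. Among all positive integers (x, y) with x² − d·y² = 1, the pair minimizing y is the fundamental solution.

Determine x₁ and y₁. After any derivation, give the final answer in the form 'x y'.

1665 112

d=221: √d = [14; 1,6,2,6,1,28] (ℓ=6, even), read p_5/q_5
a_0=14:  p_0=14·1+0=14,  q_0=14·0+1=1
a_1=1:  p_1=1·14+1=15,  q_1=1·1+0=1
…
a_3=2:  p_3=2·104+15=223,  q_3=2·7+1=15
a_4=6:  p_4=6·223+104=1442,  q_4=6·15+7=97
a_5=1:  p_5=1·1442+223=1665,  q_5=1·97+15=112
→ (1665, 112).  Check: 1665²=2772225, 221·112²=2772224, difference 1.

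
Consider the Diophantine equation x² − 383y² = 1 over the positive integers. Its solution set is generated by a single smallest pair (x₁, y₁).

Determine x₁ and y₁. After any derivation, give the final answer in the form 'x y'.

18768 959

[19; 1,1,3,19,3,1,1,38] for √383; ℓ=8 ⇒ convergent index 7
a_0=19:  p_0=19·1+0=19,  q_0=19·0+1=1
a_1=1:  p_1=1·19+1=20,  q_1=1·1+0=1
…
a_3=3:  p_3=3·39+20=137,  q_3=3·2+1=7
a_4=19:  p_4=19·137+39=2642,  q_4=19·7+2=135
a_5=3:  p_5=3·2642+137=8063,  q_5=3·135+7=412
a_6=1:  p_6=1·8063+2642=10705,  q_6=1·412+135=547
a_7=1:  p_7=1·10705+8063=18768,  q_7=1·547+412=959
(x₁, y₁) = (18768, 959);  18768² − 383·959² = 1 ✓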